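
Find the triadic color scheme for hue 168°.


Triadic: equally spaced at 120° intervals
H1 = 168°
H2 = (168 + 120) mod 360 = 288°
H3 = (168 + 240) mod 360 = 48°
Triadic = 168°, 288°, 48°


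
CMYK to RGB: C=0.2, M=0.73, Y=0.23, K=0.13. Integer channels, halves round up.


R = 255 × (1-C) × (1-K) = 255 × 0.80 × 0.87 = 177.48 → 177
G = 255 × (1-M) × (1-K) = 255 × 0.27 × 0.87 = 59.8995 → 60
B = 255 × (1-Y) × (1-K) = 255 × 0.77 × 0.87 = 170.8245 → 171
= RGB(177, 60, 171)


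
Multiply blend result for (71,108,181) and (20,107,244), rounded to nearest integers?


Multiply: C = A×B/255, rounded to nearest integer
R: 71×20/255 = 1420/255 ≈ 5.569 → 6
G: 108×107/255 = 11556/255 ≈ 45.318 → 45
B: 181×244/255 = 44164/255 ≈ 173.192 → 173
= RGB(6, 45, 173)


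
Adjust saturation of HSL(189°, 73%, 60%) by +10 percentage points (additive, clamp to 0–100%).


Original S = 73%
Adjustment = +10 percentage points
New S = 73 + (10) = 83
Clamp to [0, 100] → 83
= HSL(189°, 83%, 60%)


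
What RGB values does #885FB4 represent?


88 → 136 (R)
5F → 95 (G)
B4 → 180 (B)
= RGB(136, 95, 180)


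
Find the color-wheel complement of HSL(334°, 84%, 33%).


Complement = opposite side of color wheel = hue + 180°
H' = (334 + 180) mod 360 = 154°
S and L unchanged.
= HSL(154°, 84%, 33%)


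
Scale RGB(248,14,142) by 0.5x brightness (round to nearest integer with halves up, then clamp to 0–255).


Multiply each channel by 0.5, round half up, clamp to [0, 255]
R: 248×0.5 = 124
G: 14×0.5 = 7
B: 142×0.5 = 71
= RGB(124, 7, 71)


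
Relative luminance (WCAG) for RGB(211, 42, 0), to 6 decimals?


Linearize each channel (sRGB transfer function): c = v/255; c_lin = c/12.92 if c ≤ 0.04045, else ((c+0.055)/1.055)^2.4
  R: 211/255 ≈ 0.827451 > 0.04045 → ((0.827451+0.055)/1.055)^2.4 ≈ 0.651406
  G: 42/255 ≈ 0.164706 > 0.04045 → ((0.164706+0.055)/1.055)^2.4 ≈ 0.023153
  B: 0/255 ≈ 0.000000 ≤ 0.04045 → 0.000000/12.92 ≈ 0.000000
R_lin = 0.651406, G_lin = 0.023153, B_lin = 0.000000
L = 0.2126×R + 0.7152×G + 0.0722×B
L = 0.2126×0.651406 + 0.7152×0.023153 + 0.0722×0.000000
L ≈ 0.155048


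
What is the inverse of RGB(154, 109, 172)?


Invert: (255-R, 255-G, 255-B)
R: 255-154 = 101
G: 255-109 = 146
B: 255-172 = 83
= RGB(101, 146, 83)


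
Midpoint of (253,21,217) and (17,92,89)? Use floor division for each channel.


Midpoint: each channel = ⌊(C₁+C₂)/2⌋
R: ⌊(253+17)/2⌋ = 135
G: ⌊(21+92)/2⌋ = 56
B: ⌊(217+89)/2⌋ = 153
= RGB(135, 56, 153)


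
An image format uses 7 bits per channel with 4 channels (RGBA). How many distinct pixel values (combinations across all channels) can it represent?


Total bits = 7 bits/channel × 4 channels = 28 bits
Distinct pixel values = 2^28
= 268,435,456 pixel values


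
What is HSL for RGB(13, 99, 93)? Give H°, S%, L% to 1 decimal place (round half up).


Normalize: R'=13/255≈0.0510, G'=99/255≈0.3882, B'=93/255≈0.3647
Max=99/255, Min=13/255, Δ=Max-Min=86/255
L = (Max+Min)/2 = (99+13)/510 = 112/510 = 0.21960… → L = 22.0%
L ≤ 0.5 → S = Δ/(Max+Min) = 86/(99+13) = 86/112 = 0.76785… → S = 76.8%
(the 1/255 factors cancel in S and H, so raw channel differences can be used)
Max is G' → H = 60 × ((B-R)/Δ + 2) = 60 × ((93-13)/86 + 2)
  80/86 + 2 = 0.9302… + 2 = 2.9302…
  H = 60 × 2.9302… = 175.813…° → H = 175.8°
= HSL(175.8°, 76.8%, 22.0%)


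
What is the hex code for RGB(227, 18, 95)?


R = 227 → E3 (hex)
G = 18 → 12 (hex)
B = 95 → 5F (hex)
Hex = #E3125F


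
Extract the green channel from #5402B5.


Color: #5402B5
R = 54 = 84
G = 02 = 2
B = B5 = 181
Green = 2


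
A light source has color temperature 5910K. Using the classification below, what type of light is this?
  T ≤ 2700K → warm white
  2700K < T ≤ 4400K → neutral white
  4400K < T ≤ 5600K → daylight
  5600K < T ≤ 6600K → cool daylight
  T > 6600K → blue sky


Temperature: 5910K
5600K < 5910K ≤ 6600K → cool daylight
Classification: cool daylight


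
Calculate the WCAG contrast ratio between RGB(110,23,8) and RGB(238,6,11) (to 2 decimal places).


Linearize each sRGB channel c=v/255: c/12.92 if c ≤ 0.04045 else ((c+0.055)/1.055)^2.4
L = 0.2126×R_lin + 0.7152×G_lin + 0.0722×B_lin
Color 1 (110,23,8):
  R=110: 110/255≈0.4314 > 0.04045 → ((0.4314+0.055)/1.055)^2.4 ≈ 0.15593
  G=23: 23/255≈0.0902 > 0.04045 → ((0.0902+0.055)/1.055)^2.4 ≈ 0.00857
  B=8: 8/255≈0.0314 ≤ 0.04045 → 0.0314/12.92 ≈ 0.00243
  L1 = 0.2126×0.15593 + 0.7152×0.00857 + 0.0722×0.00243 ≈ 0.03945
Color 2 (238,6,11):
  R=238: 238/255≈0.9333 > 0.04045 → ((0.9333+0.055)/1.055)^2.4 ≈ 0.85499
  G=6: 6/255≈0.0235 ≤ 0.04045 → 0.0235/12.92 ≈ 0.00182
  B=11: 11/255≈0.0431 > 0.04045 → ((0.0431+0.055)/1.055)^2.4 ≈ 0.00335
  L2 = 0.2126×0.85499 + 0.7152×0.00182 + 0.0722×0.00335 ≈ 0.18332
Lighter = 0.18332, Darker = 0.03945
Ratio = (L_lighter + 0.05) / (L_darker + 0.05)
Ratio = (0.18332 + 0.05) / (0.03945 + 0.05) = 0.23332 / 0.08945 ≈ 2.6082
Ratio ≈ 2.61:1


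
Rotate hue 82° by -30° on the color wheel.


New hue = (H + rotation) mod 360
New hue = (82 -30) mod 360
= 52 mod 360
= 52°


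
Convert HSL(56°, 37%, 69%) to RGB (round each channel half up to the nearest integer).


H=56°, S=0.37, L=0.69
C = (1-|2L-1|)×S = (1-|0.38|)×0.37 = 0.2294
H' = H/60 = 56/60 ≈ 0.9333; X = C×(1-|H' mod 2 - 1|) ≈ 0.2141
m = L - C/2 = 0.69 - 0.1147 = 0.5753
Sector ⌊H'⌋ = 0 → (R',G',B') = (0.2294, ≈0.2141, 0.0)
RGB = ((R'+m)×255, (G'+m)×255, (B'+m)×255) = (205.1985, 201.2987, 146.7015)
Round half up → RGB(205, 201, 147)


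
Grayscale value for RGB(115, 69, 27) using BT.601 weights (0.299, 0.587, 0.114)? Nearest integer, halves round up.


Gray = 0.299×R + 0.587×G + 0.114×B
Gray = 0.299×115 + 0.587×69 + 0.114×27
Gray = 34.385 + 40.503 + 3.078
Gray = 77.966 → round half up → 78
Gray = 78


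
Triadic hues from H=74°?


Triadic: equally spaced at 120° intervals
H1 = 74°
H2 = (74 + 120) mod 360 = 194°
H3 = (74 + 240) mod 360 = 314°
Triadic = 74°, 194°, 314°


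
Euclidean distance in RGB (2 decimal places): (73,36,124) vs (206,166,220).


d = √[(R₁-R₂)² + (G₁-G₂)² + (B₁-B₂)²]
d = √[(73-206)² + (36-166)² + (124-220)²]
d = √[17689 + 16900 + 9216]
d = √43805
d ≈ 209.30


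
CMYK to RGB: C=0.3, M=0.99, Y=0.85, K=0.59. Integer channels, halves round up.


R = 255 × (1-C) × (1-K) = 255 × 0.70 × 0.41 = 73.185 → 73
G = 255 × (1-M) × (1-K) = 255 × 0.01 × 0.41 = 1.0455 → 1
B = 255 × (1-Y) × (1-K) = 255 × 0.15 × 0.41 = 15.6825 → 16
= RGB(73, 1, 16)


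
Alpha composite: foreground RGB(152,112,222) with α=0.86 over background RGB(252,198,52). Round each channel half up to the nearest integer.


C = α×F + (1-α)×B, with 1-α = 0.14
R: 0.86×152 + 0.14×252 = 130.72 + 35.28 = 166.00 → 166
G: 0.86×112 + 0.14×198 = 96.32 + 27.72 = 124.04 → 124
B: 0.86×222 + 0.14×52 = 190.92 + 7.28 = 198.20 → 198
= RGB(166, 124, 198)


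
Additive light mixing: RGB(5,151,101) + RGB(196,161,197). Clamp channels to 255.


Additive: each channel = min(255, C₁+C₂)
R: 5+196 = 201 → 201
G: 151+161 = 312 → 255
B: 101+197 = 298 → 255
= RGB(201, 255, 255)


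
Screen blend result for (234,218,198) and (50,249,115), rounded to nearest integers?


Screen: C = 255 - (255-A)×(255-B)/255, rounded to nearest integer
R: 255 - (255-234)×(255-50)/255 = 255 - 4305/255 ≈ 255 - 16.882 = 238.118 → 238
G: 255 - (255-218)×(255-249)/255 = 255 - 222/255 ≈ 255 - 0.871 = 254.129 → 254
B: 255 - (255-198)×(255-115)/255 = 255 - 7980/255 ≈ 255 - 31.294 = 223.706 → 224
= RGB(238, 254, 224)


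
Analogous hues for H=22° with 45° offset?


Base hue: 22°
Left analog: (22 - 45) mod 360 = 337°
Right analog: (22 + 45) mod 360 = 67°
Analogous hues = 337° and 67°


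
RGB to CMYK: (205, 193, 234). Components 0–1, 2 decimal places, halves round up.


R'=205/255≈0.8039, G'=193/255≈0.7569, B'=234/255≈0.9176
K = 1 - max(R',G',B') = 1 - 234/255 = 21/255 = 0.08235… → 0.08
(1-R'-K)/(1-K) simplifies to (max-R)/max with max = 234:
C = (234-205)/234 = 29/234 = 0.12393… → 0.12
M = (234-193)/234 = 41/234 = 0.17521… → 0.18
Y = (234-234)/234 = 0/234 = 0 → 0.00
= CMYK(0.12, 0.18, 0.00, 0.08)


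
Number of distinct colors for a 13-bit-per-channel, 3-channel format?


Total bits = 13 bits/channel × 3 channels = 39 bits
Distinct colors = 2^39
= 549,755,813,888 colors


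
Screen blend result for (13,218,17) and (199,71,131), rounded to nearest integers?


Screen: C = 255 - (255-A)×(255-B)/255, rounded to nearest integer
R: 255 - (255-13)×(255-199)/255 = 255 - 13552/255 ≈ 255 - 53.145 = 201.855 → 202
G: 255 - (255-218)×(255-71)/255 = 255 - 6808/255 ≈ 255 - 26.698 = 228.302 → 228
B: 255 - (255-17)×(255-131)/255 = 255 - 29512/255 ≈ 255 - 115.733 = 139.267 → 139
= RGB(202, 228, 139)


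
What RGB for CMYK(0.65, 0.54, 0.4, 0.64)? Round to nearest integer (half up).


R = 255 × (1-C) × (1-K) = 255 × 0.35 × 0.36 = 32.13 → 32
G = 255 × (1-M) × (1-K) = 255 × 0.46 × 0.36 = 42.228 → 42
B = 255 × (1-Y) × (1-K) = 255 × 0.60 × 0.36 = 55.08 → 55
= RGB(32, 42, 55)


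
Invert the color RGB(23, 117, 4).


Invert: (255-R, 255-G, 255-B)
R: 255-23 = 232
G: 255-117 = 138
B: 255-4 = 251
= RGB(232, 138, 251)


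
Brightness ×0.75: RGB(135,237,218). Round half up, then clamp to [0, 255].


Multiply each channel by 0.75, round half up, clamp to [0, 255]
R: 135×0.75 = 101.25 → round → 101
G: 237×0.75 = 177.75 → round → 178
B: 218×0.75 = 163.5 → round → 164
= RGB(101, 178, 164)


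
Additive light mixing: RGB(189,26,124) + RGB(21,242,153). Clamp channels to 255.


Additive: each channel = min(255, C₁+C₂)
R: 189+21 = 210 → 210
G: 26+242 = 268 → 255
B: 124+153 = 277 → 255
= RGB(210, 255, 255)


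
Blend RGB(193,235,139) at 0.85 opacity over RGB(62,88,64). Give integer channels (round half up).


C = α×F + (1-α)×B, with 1-α = 0.15
R: 0.85×193 + 0.15×62 = 164.05 + 9.30 = 173.35 → 173
G: 0.85×235 + 0.15×88 = 199.75 + 13.20 = 212.95 → 213
B: 0.85×139 + 0.15×64 = 118.15 + 9.60 = 127.75 → 128
= RGB(173, 213, 128)


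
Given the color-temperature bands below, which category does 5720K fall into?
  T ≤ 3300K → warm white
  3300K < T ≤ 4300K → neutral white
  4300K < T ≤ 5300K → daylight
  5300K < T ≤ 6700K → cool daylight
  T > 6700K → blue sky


Temperature: 5720K
5300K < 5720K ≤ 6700K → cool daylight
Classification: cool daylight


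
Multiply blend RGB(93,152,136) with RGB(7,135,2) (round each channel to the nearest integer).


Multiply: C = A×B/255, rounded to nearest integer
R: 93×7/255 = 651/255 ≈ 2.553 → 3
G: 152×135/255 = 20520/255 ≈ 80.471 → 80
B: 136×2/255 = 272/255 ≈ 1.067 → 1
= RGB(3, 80, 1)


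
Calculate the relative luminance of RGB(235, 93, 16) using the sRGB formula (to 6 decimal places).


Linearize each channel (sRGB transfer function): c = v/255; c_lin = c/12.92 if c ≤ 0.04045, else ((c+0.055)/1.055)^2.4
  R: 235/255 ≈ 0.921569 > 0.04045 → ((0.921569+0.055)/1.055)^2.4 ≈ 0.830770
  G: 93/255 ≈ 0.364706 > 0.04045 → ((0.364706+0.055)/1.055)^2.4 ≈ 0.109462
  B: 16/255 ≈ 0.062745 > 0.04045 → ((0.062745+0.055)/1.055)^2.4 ≈ 0.005182
R_lin = 0.830770, G_lin = 0.109462, B_lin = 0.005182
L = 0.2126×R + 0.7152×G + 0.0722×B
L = 0.2126×0.830770 + 0.7152×0.109462 + 0.0722×0.005182
L ≈ 0.255283


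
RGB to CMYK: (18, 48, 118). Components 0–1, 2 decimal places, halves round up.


R'=18/255≈0.0706, G'=48/255≈0.1882, B'=118/255≈0.4627
K = 1 - max(R',G',B') = 1 - 118/255 = 137/255 = 0.53725… → 0.54
(1-R'-K)/(1-K) simplifies to (max-R)/max with max = 118:
C = (118-18)/118 = 100/118 = 0.84745… → 0.85
M = (118-48)/118 = 70/118 = 0.59322… → 0.59
Y = (118-118)/118 = 0/118 = 0 → 0.00
= CMYK(0.85, 0.59, 0.00, 0.54)


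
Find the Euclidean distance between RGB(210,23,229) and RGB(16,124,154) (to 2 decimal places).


d = √[(R₁-R₂)² + (G₁-G₂)² + (B₁-B₂)²]
d = √[(210-16)² + (23-124)² + (229-154)²]
d = √[37636 + 10201 + 5625]
d = √53462
d ≈ 231.22


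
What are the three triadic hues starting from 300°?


Triadic: equally spaced at 120° intervals
H1 = 300°
H2 = (300 + 120) mod 360 = 60°
H3 = (300 + 240) mod 360 = 180°
Triadic = 300°, 60°, 180°


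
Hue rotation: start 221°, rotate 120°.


New hue = (H + rotation) mod 360
New hue = (221 + 120) mod 360
= 341 mod 360
= 341°


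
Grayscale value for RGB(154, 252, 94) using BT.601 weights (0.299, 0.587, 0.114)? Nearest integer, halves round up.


Gray = 0.299×R + 0.587×G + 0.114×B
Gray = 0.299×154 + 0.587×252 + 0.114×94
Gray = 46.046 + 147.924 + 10.716
Gray = 204.686 → round half up → 205
Gray = 205


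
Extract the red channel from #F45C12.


Color: #F45C12
R = F4 = 244
G = 5C = 92
B = 12 = 18
Red = 244


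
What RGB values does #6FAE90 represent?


6F → 111 (R)
AE → 174 (G)
90 → 144 (B)
= RGB(111, 174, 144)


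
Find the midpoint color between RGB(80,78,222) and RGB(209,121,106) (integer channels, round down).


Midpoint: each channel = ⌊(C₁+C₂)/2⌋
R: ⌊(80+209)/2⌋ = 144
G: ⌊(78+121)/2⌋ = 99
B: ⌊(222+106)/2⌋ = 164
= RGB(144, 99, 164)


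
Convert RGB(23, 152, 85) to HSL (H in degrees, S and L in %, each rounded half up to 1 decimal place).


Normalize: R'=23/255≈0.0902, G'=152/255≈0.5961, B'=85/255≈0.3333
Max=152/255, Min=23/255, Δ=Max-Min=129/255
L = (Max+Min)/2 = (152+23)/510 = 175/510 = 0.34313… → L = 34.3%
L ≤ 0.5 → S = Δ/(Max+Min) = 129/(152+23) = 129/175 = 0.73714… → S = 73.7%
(the 1/255 factors cancel in S and H, so raw channel differences can be used)
Max is G' → H = 60 × ((B-R)/Δ + 2) = 60 × ((85-23)/129 + 2)
  62/129 + 2 = 0.4806… + 2 = 2.4806…
  H = 60 × 2.4806… = 148.837…° → H = 148.8°
= HSL(148.8°, 73.7%, 34.3%)


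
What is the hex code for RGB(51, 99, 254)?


R = 51 → 33 (hex)
G = 99 → 63 (hex)
B = 254 → FE (hex)
Hex = #3363FE


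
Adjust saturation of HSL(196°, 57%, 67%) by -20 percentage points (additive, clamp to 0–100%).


Original S = 57%
Adjustment = -20 percentage points
New S = 57 + (-20) = 37
Clamp to [0, 100] → 37
= HSL(196°, 37%, 67%)


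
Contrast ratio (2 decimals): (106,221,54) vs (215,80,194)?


Linearize each sRGB channel c=v/255: c/12.92 if c ≤ 0.04045 else ((c+0.055)/1.055)^2.4
L = 0.2126×R_lin + 0.7152×G_lin + 0.0722×B_lin
Color 1 (106,221,54):
  R=106: 106/255≈0.4157 > 0.04045 → ((0.4157+0.055)/1.055)^2.4 ≈ 0.14413
  G=221: 221/255≈0.8667 > 0.04045 → ((0.8667+0.055)/1.055)^2.4 ≈ 0.72306
  B=54: 54/255≈0.2118 > 0.04045 → ((0.2118+0.055)/1.055)^2.4 ≈ 0.03689
  L1 = 0.2126×0.14413 + 0.7152×0.72306 + 0.0722×0.03689 ≈ 0.55043
Color 2 (215,80,194):
  R=215: 215/255≈0.8431 > 0.04045 → ((0.8431+0.055)/1.055)^2.4 ≈ 0.67954
  G=80: 80/255≈0.3137 > 0.04045 → ((0.3137+0.055)/1.055)^2.4 ≈ 0.08022
  B=194: 194/255≈0.7608 > 0.04045 → ((0.7608+0.055)/1.055)^2.4 ≈ 0.53948
  L2 = 0.2126×0.67954 + 0.7152×0.08022 + 0.0722×0.53948 ≈ 0.24079
Lighter = 0.55043, Darker = 0.24079
Ratio = (L_lighter + 0.05) / (L_darker + 0.05)
Ratio = (0.55043 + 0.05) / (0.24079 + 0.05) = 0.60043 / 0.29079 ≈ 2.0648
Ratio ≈ 2.06:1


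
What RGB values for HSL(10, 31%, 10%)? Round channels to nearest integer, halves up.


H=10°, S=0.31, L=0.10
C = (1-|2L-1|)×S = (1-|-0.80|)×0.31 = 0.062
H' = H/60 = 10/60 ≈ 0.1667; X = C×(1-|H' mod 2 - 1|) ≈ 0.0103
m = L - C/2 = 0.10 - 0.031 = 0.069
Sector ⌊H'⌋ = 0 → (R',G',B') = (0.062, ≈0.0103, 0.0)
RGB = ((R'+m)×255, (G'+m)×255, (B'+m)×255) = (33.405, 20.23, 17.595)
Round half up → RGB(33, 20, 18)


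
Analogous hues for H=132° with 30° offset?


Base hue: 132°
Left analog: (132 - 30) mod 360 = 102°
Right analog: (132 + 30) mod 360 = 162°
Analogous hues = 102° and 162°


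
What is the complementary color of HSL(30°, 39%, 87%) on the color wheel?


Complement = opposite side of color wheel = hue + 180°
H' = (30 + 180) mod 360 = 210°
S and L unchanged.
= HSL(210°, 39%, 87%)


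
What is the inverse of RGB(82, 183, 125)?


Invert: (255-R, 255-G, 255-B)
R: 255-82 = 173
G: 255-183 = 72
B: 255-125 = 130
= RGB(173, 72, 130)


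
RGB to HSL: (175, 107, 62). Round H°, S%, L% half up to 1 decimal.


Normalize: R'=175/255≈0.6863, G'=107/255≈0.4196, B'=62/255≈0.2431
Max=175/255, Min=62/255, Δ=Max-Min=113/255
L = (Max+Min)/2 = (175+62)/510 = 237/510 = 0.46470… → L = 46.5%
L ≤ 0.5 → S = Δ/(Max+Min) = 113/(175+62) = 113/237 = 0.47679… → S = 47.7%
(the 1/255 factors cancel in S and H, so raw channel differences can be used)
Max is R' → H = 60 × (((G-B)/Δ) mod 6) = 60 × (((107-62)/113) mod 6)
  45/113 = 0.3982…
  H = 60 × 0.3982… = 23.893…° → H = 23.9°
= HSL(23.9°, 47.7%, 46.5%)


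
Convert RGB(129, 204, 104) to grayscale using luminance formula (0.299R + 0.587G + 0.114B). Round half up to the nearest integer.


Gray = 0.299×R + 0.587×G + 0.114×B
Gray = 0.299×129 + 0.587×204 + 0.114×104
Gray = 38.571 + 119.748 + 11.856
Gray = 170.175 → round half up → 170
Gray = 170


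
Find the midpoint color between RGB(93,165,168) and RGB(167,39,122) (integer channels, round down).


Midpoint: each channel = ⌊(C₁+C₂)/2⌋
R: ⌊(93+167)/2⌋ = 130
G: ⌊(165+39)/2⌋ = 102
B: ⌊(168+122)/2⌋ = 145
= RGB(130, 102, 145)


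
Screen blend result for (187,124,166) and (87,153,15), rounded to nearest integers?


Screen: C = 255 - (255-A)×(255-B)/255, rounded to nearest integer
R: 255 - (255-187)×(255-87)/255 = 255 - 11424/255 ≈ 255 - 44.800 = 210.200 → 210
G: 255 - (255-124)×(255-153)/255 = 255 - 13362/255 ≈ 255 - 52.400 = 202.600 → 203
B: 255 - (255-166)×(255-15)/255 = 255 - 21360/255 ≈ 255 - 83.765 = 171.235 → 171
= RGB(210, 203, 171)


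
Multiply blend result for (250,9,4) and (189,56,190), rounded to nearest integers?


Multiply: C = A×B/255, rounded to nearest integer
R: 250×189/255 = 47250/255 ≈ 185.294 → 185
G: 9×56/255 = 504/255 ≈ 1.976 → 2
B: 4×190/255 = 760/255 ≈ 2.980 → 3
= RGB(185, 2, 3)


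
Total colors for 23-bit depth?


Colors = 2^bits = 2^23
= 8,388,608 colors


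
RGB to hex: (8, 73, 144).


R = 8 → 08 (hex)
G = 73 → 49 (hex)
B = 144 → 90 (hex)
Hex = #084990


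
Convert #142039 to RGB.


14 → 20 (R)
20 → 32 (G)
39 → 57 (B)
= RGB(20, 32, 57)


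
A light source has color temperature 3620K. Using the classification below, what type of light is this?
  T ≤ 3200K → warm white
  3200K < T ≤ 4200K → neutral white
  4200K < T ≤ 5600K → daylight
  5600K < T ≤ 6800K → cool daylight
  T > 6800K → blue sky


Temperature: 3620K
3200K < 3620K ≤ 4200K → neutral white
Classification: neutral white


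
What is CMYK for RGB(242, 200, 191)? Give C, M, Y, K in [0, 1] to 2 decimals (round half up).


R'=242/255≈0.9490, G'=200/255≈0.7843, B'=191/255≈0.7490
K = 1 - max(R',G',B') = 1 - 242/255 = 13/255 = 0.05098… → 0.05
(1-R'-K)/(1-K) simplifies to (max-R)/max with max = 242:
C = (242-242)/242 = 0/242 = 0 → 0.00
M = (242-200)/242 = 42/242 = 0.17355… → 0.17
Y = (242-191)/242 = 51/242 = 0.21074… → 0.21
= CMYK(0.00, 0.17, 0.21, 0.05)


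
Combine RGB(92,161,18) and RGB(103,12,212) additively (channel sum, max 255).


Additive: each channel = min(255, C₁+C₂)
R: 92+103 = 195 → 195
G: 161+12 = 173 → 173
B: 18+212 = 230 → 230
= RGB(195, 173, 230)


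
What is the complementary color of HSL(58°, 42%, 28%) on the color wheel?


Complement = opposite side of color wheel = hue + 180°
H' = (58 + 180) mod 360 = 238°
S and L unchanged.
= HSL(238°, 42%, 28%)


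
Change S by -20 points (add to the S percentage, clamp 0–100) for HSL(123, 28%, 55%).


Original S = 28%
Adjustment = -20 percentage points
New S = 28 + (-20) = 8
Clamp to [0, 100] → 8
= HSL(123°, 8%, 55%)


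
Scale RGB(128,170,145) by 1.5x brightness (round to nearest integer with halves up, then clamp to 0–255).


Multiply each channel by 1.5, round half up, clamp to [0, 255]
R: 128×1.5 = 192
G: 170×1.5 = 255
B: 145×1.5 = 217.5 → round → 218
= RGB(192, 255, 218)


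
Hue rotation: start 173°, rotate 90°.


New hue = (H + rotation) mod 360
New hue = (173 + 90) mod 360
= 263 mod 360
= 263°


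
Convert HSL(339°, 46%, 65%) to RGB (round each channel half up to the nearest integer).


H=339°, S=0.46, L=0.65
C = (1-|2L-1|)×S = (1-|0.30|)×0.46 = 0.322
H' = H/60 = 339/60 ≈ 5.6500; X = C×(1-|H' mod 2 - 1|) = 0.1127
m = L - C/2 = 0.65 - 0.161 = 0.489
Sector ⌊H'⌋ = 5 → (R',G',B') = (0.322, 0.0, 0.1127)
RGB = ((R'+m)×255, (G'+m)×255, (B'+m)×255) = (206.805, 124.695, 153.4335)
Round half up → RGB(207, 125, 153)


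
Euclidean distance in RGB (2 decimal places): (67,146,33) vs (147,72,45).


d = √[(R₁-R₂)² + (G₁-G₂)² + (B₁-B₂)²]
d = √[(67-147)² + (146-72)² + (33-45)²]
d = √[6400 + 5476 + 144]
d = √12020
d ≈ 109.64


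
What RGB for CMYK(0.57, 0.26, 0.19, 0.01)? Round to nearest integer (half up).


R = 255 × (1-C) × (1-K) = 255 × 0.43 × 0.99 = 108.5535 → 109
G = 255 × (1-M) × (1-K) = 255 × 0.74 × 0.99 = 186.813 → 187
B = 255 × (1-Y) × (1-K) = 255 × 0.81 × 0.99 = 204.4845 → 204
= RGB(109, 187, 204)


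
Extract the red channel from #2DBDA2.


Color: #2DBDA2
R = 2D = 45
G = BD = 189
B = A2 = 162
Red = 45


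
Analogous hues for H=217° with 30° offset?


Base hue: 217°
Left analog: (217 - 30) mod 360 = 187°
Right analog: (217 + 30) mod 360 = 247°
Analogous hues = 187° and 247°


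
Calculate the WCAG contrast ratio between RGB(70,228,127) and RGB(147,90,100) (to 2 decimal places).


Linearize each sRGB channel c=v/255: c/12.92 if c ≤ 0.04045 else ((c+0.055)/1.055)^2.4
L = 0.2126×R_lin + 0.7152×G_lin + 0.0722×B_lin
Color 1 (70,228,127):
  R=70: 70/255≈0.2745 > 0.04045 → ((0.2745+0.055)/1.055)^2.4 ≈ 0.06125
  G=228: 228/255≈0.8941 > 0.04045 → ((0.8941+0.055)/1.055)^2.4 ≈ 0.77582
  B=127: 127/255≈0.4980 > 0.04045 → ((0.4980+0.055)/1.055)^2.4 ≈ 0.21223
  L1 = 0.2126×0.06125 + 0.7152×0.77582 + 0.0722×0.21223 ≈ 0.58321
Color 2 (147,90,100):
  R=147: 147/255≈0.5765 > 0.04045 → ((0.5765+0.055)/1.055)^2.4 ≈ 0.29177
  G=90: 90/255≈0.3529 > 0.04045 → ((0.3529+0.055)/1.055)^2.4 ≈ 0.10224
  B=100: 100/255≈0.3922 > 0.04045 → ((0.3922+0.055)/1.055)^2.4 ≈ 0.12744
  L2 = 0.2126×0.29177 + 0.7152×0.10224 + 0.0722×0.12744 ≈ 0.14435
Lighter = 0.58321, Darker = 0.14435
Ratio = (L_lighter + 0.05) / (L_darker + 0.05)
Ratio = (0.58321 + 0.05) / (0.14435 + 0.05) = 0.63321 / 0.19435 ≈ 3.2580
Ratio ≈ 3.26:1


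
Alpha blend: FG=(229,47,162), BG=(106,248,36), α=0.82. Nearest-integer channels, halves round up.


C = α×F + (1-α)×B, with 1-α = 0.18
R: 0.82×229 + 0.18×106 = 187.78 + 19.08 = 206.86 → 207
G: 0.82×47 + 0.18×248 = 38.54 + 44.64 = 83.18 → 83
B: 0.82×162 + 0.18×36 = 132.84 + 6.48 = 139.32 → 139
= RGB(207, 83, 139)


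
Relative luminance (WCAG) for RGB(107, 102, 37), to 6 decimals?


Linearize each channel (sRGB transfer function): c = v/255; c_lin = c/12.92 if c ≤ 0.04045, else ((c+0.055)/1.055)^2.4
  R: 107/255 ≈ 0.419608 > 0.04045 → ((0.419608+0.055)/1.055)^2.4 ≈ 0.147027
  G: 102/255 ≈ 0.400000 > 0.04045 → ((0.400000+0.055)/1.055)^2.4 ≈ 0.132868
  B: 37/255 ≈ 0.145098 > 0.04045 → ((0.145098+0.055)/1.055)^2.4 ≈ 0.018500
R_lin = 0.147027, G_lin = 0.132868, B_lin = 0.018500
L = 0.2126×R + 0.7152×G + 0.0722×B
L = 0.2126×0.147027 + 0.7152×0.132868 + 0.0722×0.018500
L ≈ 0.127621


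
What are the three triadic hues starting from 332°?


Triadic: equally spaced at 120° intervals
H1 = 332°
H2 = (332 + 120) mod 360 = 92°
H3 = (332 + 240) mod 360 = 212°
Triadic = 332°, 92°, 212°


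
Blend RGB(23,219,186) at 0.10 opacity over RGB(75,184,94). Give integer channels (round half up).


C = α×F + (1-α)×B, with 1-α = 0.90
R: 0.10×23 + 0.90×75 = 2.30 + 67.50 = 69.80 → 70
G: 0.10×219 + 0.90×184 = 21.90 + 165.60 = 187.50 → 188
B: 0.10×186 + 0.90×94 = 18.60 + 84.60 = 103.20 → 103
= RGB(70, 188, 103)


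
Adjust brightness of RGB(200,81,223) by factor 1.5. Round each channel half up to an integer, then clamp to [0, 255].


Multiply each channel by 1.5, round half up, clamp to [0, 255]
R: 200×1.5 = 300 → clamp → 255
G: 81×1.5 = 121.5 → round → 122
B: 223×1.5 = 334.5 → round → 335 → clamp → 255
= RGB(255, 122, 255)


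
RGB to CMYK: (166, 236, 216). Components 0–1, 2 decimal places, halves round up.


R'=166/255≈0.6510, G'=236/255≈0.9255, B'=216/255≈0.8471
K = 1 - max(R',G',B') = 1 - 236/255 = 19/255 = 0.07450… → 0.07
(1-R'-K)/(1-K) simplifies to (max-R)/max with max = 236:
C = (236-166)/236 = 70/236 = 0.29661… → 0.30
M = (236-236)/236 = 0/236 = 0 → 0.00
Y = (236-216)/236 = 20/236 = 0.08474… → 0.08
= CMYK(0.30, 0.00, 0.08, 0.07)


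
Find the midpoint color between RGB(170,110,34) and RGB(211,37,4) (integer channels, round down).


Midpoint: each channel = ⌊(C₁+C₂)/2⌋
R: ⌊(170+211)/2⌋ = 190
G: ⌊(110+37)/2⌋ = 73
B: ⌊(34+4)/2⌋ = 19
= RGB(190, 73, 19)


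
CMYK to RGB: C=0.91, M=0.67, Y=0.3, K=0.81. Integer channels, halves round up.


R = 255 × (1-C) × (1-K) = 255 × 0.09 × 0.19 = 4.3605 → 4
G = 255 × (1-M) × (1-K) = 255 × 0.33 × 0.19 = 15.9885 → 16
B = 255 × (1-Y) × (1-K) = 255 × 0.70 × 0.19 = 33.915 → 34
= RGB(4, 16, 34)


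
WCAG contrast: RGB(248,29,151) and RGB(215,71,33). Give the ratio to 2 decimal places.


Linearize each sRGB channel c=v/255: c/12.92 if c ≤ 0.04045 else ((c+0.055)/1.055)^2.4
L = 0.2126×R_lin + 0.7152×G_lin + 0.0722×B_lin
Color 1 (248,29,151):
  R=248: 248/255≈0.9725 > 0.04045 → ((0.9725+0.055)/1.055)^2.4 ≈ 0.93869
  G=29: 29/255≈0.1137 > 0.04045 → ((0.1137+0.055)/1.055)^2.4 ≈ 0.01229
  B=151: 151/255≈0.5922 > 0.04045 → ((0.5922+0.055)/1.055)^2.4 ≈ 0.30947
  L1 = 0.2126×0.93869 + 0.7152×0.01229 + 0.0722×0.30947 ≈ 0.23070
Color 2 (215,71,33):
  R=215: 215/255≈0.8431 > 0.04045 → ((0.8431+0.055)/1.055)^2.4 ≈ 0.67954
  G=71: 71/255≈0.2784 > 0.04045 → ((0.2784+0.055)/1.055)^2.4 ≈ 0.06301
  B=33: 33/255≈0.1294 > 0.04045 → ((0.1294+0.055)/1.055)^2.4 ≈ 0.01521
  L2 = 0.2126×0.67954 + 0.7152×0.06301 + 0.0722×0.01521 ≈ 0.19063
Lighter = 0.23070, Darker = 0.19063
Ratio = (L_lighter + 0.05) / (L_darker + 0.05)
Ratio = (0.23070 + 0.05) / (0.19063 + 0.05) = 0.28070 / 0.24063 ≈ 1.1665
Ratio ≈ 1.17:1


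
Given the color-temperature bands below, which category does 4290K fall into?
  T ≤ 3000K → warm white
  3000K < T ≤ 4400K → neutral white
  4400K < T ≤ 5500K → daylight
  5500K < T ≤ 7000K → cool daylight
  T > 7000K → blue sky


Temperature: 4290K
3000K < 4290K ≤ 4400K → neutral white
Classification: neutral white


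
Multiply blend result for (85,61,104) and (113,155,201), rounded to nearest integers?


Multiply: C = A×B/255, rounded to nearest integer
R: 85×113/255 = 9605/255 ≈ 37.667 → 38
G: 61×155/255 = 9455/255 ≈ 37.078 → 37
B: 104×201/255 = 20904/255 ≈ 81.976 → 82
= RGB(38, 37, 82)


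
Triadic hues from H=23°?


Triadic: equally spaced at 120° intervals
H1 = 23°
H2 = (23 + 120) mod 360 = 143°
H3 = (23 + 240) mod 360 = 263°
Triadic = 23°, 143°, 263°


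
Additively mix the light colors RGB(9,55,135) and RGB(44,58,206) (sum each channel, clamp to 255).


Additive: each channel = min(255, C₁+C₂)
R: 9+44 = 53 → 53
G: 55+58 = 113 → 113
B: 135+206 = 341 → 255
= RGB(53, 113, 255)


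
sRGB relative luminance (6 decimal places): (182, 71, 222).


Linearize each channel (sRGB transfer function): c = v/255; c_lin = c/12.92 if c ≤ 0.04045, else ((c+0.055)/1.055)^2.4
  R: 182/255 ≈ 0.713725 > 0.04045 → ((0.713725+0.055)/1.055)^2.4 ≈ 0.467784
  G: 71/255 ≈ 0.278431 > 0.04045 → ((0.278431+0.055)/1.055)^2.4 ≈ 0.063010
  B: 222/255 ≈ 0.870588 > 0.04045 → ((0.870588+0.055)/1.055)^2.4 ≈ 0.730461
R_lin = 0.467784, G_lin = 0.063010, B_lin = 0.730461
L = 0.2126×R + 0.7152×G + 0.0722×B
L = 0.2126×0.467784 + 0.7152×0.063010 + 0.0722×0.730461
L ≈ 0.197255


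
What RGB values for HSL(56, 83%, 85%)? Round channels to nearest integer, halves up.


H=56°, S=0.83, L=0.85
C = (1-|2L-1|)×S = (1-|0.70|)×0.83 = 0.249
H' = H/60 = 56/60 ≈ 0.9333; X = C×(1-|H' mod 2 - 1|) = 0.2324
m = L - C/2 = 0.85 - 0.1245 = 0.7255
Sector ⌊H'⌋ = 0 → (R',G',B') = (0.249, 0.2324, 0.0)
RGB = ((R'+m)×255, (G'+m)×255, (B'+m)×255) = (248.4975, 244.2645, 185.0025)
Round half up → RGB(248, 244, 185)


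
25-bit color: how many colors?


Colors = 2^bits = 2^25
= 33,554,432 colors


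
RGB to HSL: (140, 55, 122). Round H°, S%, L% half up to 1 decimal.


Normalize: R'=140/255≈0.5490, G'=55/255≈0.2157, B'=122/255≈0.4784
Max=140/255, Min=55/255, Δ=Max-Min=85/255
L = (Max+Min)/2 = (140+55)/510 = 195/510 = 0.38235… → L = 38.2%
L ≤ 0.5 → S = Δ/(Max+Min) = 85/(140+55) = 85/195 = 0.43589… → S = 43.6%
(the 1/255 factors cancel in S and H, so raw channel differences can be used)
Max is R' → H = 60 × (((G-B)/Δ) mod 6) = 60 × (((55-122)/85) mod 6)
  (-67)/85 = -0.7882…; negative, so add 6 → 5.2117…
  H = 60 × 5.2117… = 312.705…° → H = 312.7°
= HSL(312.7°, 43.6%, 38.2%)


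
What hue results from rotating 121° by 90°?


New hue = (H + rotation) mod 360
New hue = (121 + 90) mod 360
= 211 mod 360
= 211°


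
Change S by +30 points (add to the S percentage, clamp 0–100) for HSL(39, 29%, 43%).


Original S = 29%
Adjustment = +30 percentage points
New S = 29 + (30) = 59
Clamp to [0, 100] → 59
= HSL(39°, 59%, 43%)


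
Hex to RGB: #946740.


94 → 148 (R)
67 → 103 (G)
40 → 64 (B)
= RGB(148, 103, 64)


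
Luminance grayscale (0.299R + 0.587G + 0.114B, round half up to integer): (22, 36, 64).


Gray = 0.299×R + 0.587×G + 0.114×B
Gray = 0.299×22 + 0.587×36 + 0.114×64
Gray = 6.578 + 21.132 + 7.296
Gray = 35.006 → round half up → 35
Gray = 35


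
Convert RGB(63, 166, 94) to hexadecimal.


R = 63 → 3F (hex)
G = 166 → A6 (hex)
B = 94 → 5E (hex)
Hex = #3FA65E


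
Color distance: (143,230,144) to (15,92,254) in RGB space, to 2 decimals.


d = √[(R₁-R₂)² + (G₁-G₂)² + (B₁-B₂)²]
d = √[(143-15)² + (230-92)² + (144-254)²]
d = √[16384 + 19044 + 12100]
d = √47528
d ≈ 218.01


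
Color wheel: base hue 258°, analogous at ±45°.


Base hue: 258°
Left analog: (258 - 45) mod 360 = 213°
Right analog: (258 + 45) mod 360 = 303°
Analogous hues = 213° and 303°


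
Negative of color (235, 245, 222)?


Invert: (255-R, 255-G, 255-B)
R: 255-235 = 20
G: 255-245 = 10
B: 255-222 = 33
= RGB(20, 10, 33)


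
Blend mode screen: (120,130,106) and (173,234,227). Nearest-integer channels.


Screen: C = 255 - (255-A)×(255-B)/255, rounded to nearest integer
R: 255 - (255-120)×(255-173)/255 = 255 - 11070/255 ≈ 255 - 43.412 = 211.588 → 212
G: 255 - (255-130)×(255-234)/255 = 255 - 2625/255 ≈ 255 - 10.294 = 244.706 → 245
B: 255 - (255-106)×(255-227)/255 = 255 - 4172/255 ≈ 255 - 16.361 = 238.639 → 239
= RGB(212, 245, 239)


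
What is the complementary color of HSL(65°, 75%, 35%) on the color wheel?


Complement = opposite side of color wheel = hue + 180°
H' = (65 + 180) mod 360 = 245°
S and L unchanged.
= HSL(245°, 75%, 35%)


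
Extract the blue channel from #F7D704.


Color: #F7D704
R = F7 = 247
G = D7 = 215
B = 04 = 4
Blue = 4


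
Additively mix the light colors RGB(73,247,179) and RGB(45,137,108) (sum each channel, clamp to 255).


Additive: each channel = min(255, C₁+C₂)
R: 73+45 = 118 → 118
G: 247+137 = 384 → 255
B: 179+108 = 287 → 255
= RGB(118, 255, 255)


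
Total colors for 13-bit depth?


Colors = 2^bits = 2^13
= 8,192 colors


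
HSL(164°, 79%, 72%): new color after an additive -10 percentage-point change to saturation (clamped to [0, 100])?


Original S = 79%
Adjustment = -10 percentage points
New S = 79 + (-10) = 69
Clamp to [0, 100] → 69
= HSL(164°, 69%, 72%)


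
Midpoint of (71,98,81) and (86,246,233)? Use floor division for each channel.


Midpoint: each channel = ⌊(C₁+C₂)/2⌋
R: ⌊(71+86)/2⌋ = 78
G: ⌊(98+246)/2⌋ = 172
B: ⌊(81+233)/2⌋ = 157
= RGB(78, 172, 157)


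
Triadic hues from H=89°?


Triadic: equally spaced at 120° intervals
H1 = 89°
H2 = (89 + 120) mod 360 = 209°
H3 = (89 + 240) mod 360 = 329°
Triadic = 89°, 209°, 329°


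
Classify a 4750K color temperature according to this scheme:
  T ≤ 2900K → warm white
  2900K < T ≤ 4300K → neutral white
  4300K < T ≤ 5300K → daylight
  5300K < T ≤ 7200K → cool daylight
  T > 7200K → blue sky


Temperature: 4750K
4300K < 4750K ≤ 5300K → daylight
Classification: daylight


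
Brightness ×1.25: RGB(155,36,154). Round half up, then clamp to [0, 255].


Multiply each channel by 1.25, round half up, clamp to [0, 255]
R: 155×1.25 = 193.75 → round → 194
G: 36×1.25 = 45
B: 154×1.25 = 192.5 → round → 193
= RGB(194, 45, 193)


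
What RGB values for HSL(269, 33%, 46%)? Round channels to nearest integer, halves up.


H=269°, S=0.33, L=0.46
C = (1-|2L-1|)×S = (1-|-0.08|)×0.33 = 0.3036
H' = H/60 = 269/60 ≈ 4.4833; X = C×(1-|H' mod 2 - 1|) = 0.14674
m = L - C/2 = 0.46 - 0.1518 = 0.3082
Sector ⌊H'⌋ = 4 → (R',G',B') = (0.14674, 0.0, 0.3036)
RGB = ((R'+m)×255, (G'+m)×255, (B'+m)×255) = (116.0097, 78.591, 156.009)
Round half up → RGB(116, 79, 156)


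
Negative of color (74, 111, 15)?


Invert: (255-R, 255-G, 255-B)
R: 255-74 = 181
G: 255-111 = 144
B: 255-15 = 240
= RGB(181, 144, 240)


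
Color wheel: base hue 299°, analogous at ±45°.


Base hue: 299°
Left analog: (299 - 45) mod 360 = 254°
Right analog: (299 + 45) mod 360 = 344°
Analogous hues = 254° and 344°


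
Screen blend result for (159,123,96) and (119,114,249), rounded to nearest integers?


Screen: C = 255 - (255-A)×(255-B)/255, rounded to nearest integer
R: 255 - (255-159)×(255-119)/255 = 255 - 13056/255 ≈ 255 - 51.200 = 203.800 → 204
G: 255 - (255-123)×(255-114)/255 = 255 - 18612/255 ≈ 255 - 72.988 = 182.012 → 182
B: 255 - (255-96)×(255-249)/255 = 255 - 954/255 ≈ 255 - 3.741 = 251.259 → 251
= RGB(204, 182, 251)


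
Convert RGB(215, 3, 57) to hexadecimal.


R = 215 → D7 (hex)
G = 3 → 03 (hex)
B = 57 → 39 (hex)
Hex = #D70339


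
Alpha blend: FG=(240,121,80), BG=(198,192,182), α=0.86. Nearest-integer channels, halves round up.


C = α×F + (1-α)×B, with 1-α = 0.14
R: 0.86×240 + 0.14×198 = 206.40 + 27.72 = 234.12 → 234
G: 0.86×121 + 0.14×192 = 104.06 + 26.88 = 130.94 → 131
B: 0.86×80 + 0.14×182 = 68.80 + 25.48 = 94.28 → 94
= RGB(234, 131, 94)


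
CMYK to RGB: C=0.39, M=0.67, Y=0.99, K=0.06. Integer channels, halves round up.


R = 255 × (1-C) × (1-K) = 255 × 0.61 × 0.94 = 146.217 → 146
G = 255 × (1-M) × (1-K) = 255 × 0.33 × 0.94 = 79.101 → 79
B = 255 × (1-Y) × (1-K) = 255 × 0.01 × 0.94 = 2.397 → 2
= RGB(146, 79, 2)


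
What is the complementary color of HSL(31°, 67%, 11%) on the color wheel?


Complement = opposite side of color wheel = hue + 180°
H' = (31 + 180) mod 360 = 211°
S and L unchanged.
= HSL(211°, 67%, 11%)


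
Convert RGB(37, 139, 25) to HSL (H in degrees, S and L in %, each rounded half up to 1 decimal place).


Normalize: R'=37/255≈0.1451, G'=139/255≈0.5451, B'=25/255≈0.0980
Max=139/255, Min=25/255, Δ=Max-Min=114/255
L = (Max+Min)/2 = (139+25)/510 = 164/510 = 0.32156… → L = 32.2%
L ≤ 0.5 → S = Δ/(Max+Min) = 114/(139+25) = 114/164 = 0.69512… → S = 69.5%
(the 1/255 factors cancel in S and H, so raw channel differences can be used)
Max is G' → H = 60 × ((B-R)/Δ + 2) = 60 × ((25-37)/114 + 2)
  -12/114 + 2 = -0.1052… + 2 = 1.8947…
  H = 60 × 1.8947… = 113.684…° → H = 113.7°
= HSL(113.7°, 69.5%, 32.2%)


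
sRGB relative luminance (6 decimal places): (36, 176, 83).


Linearize each channel (sRGB transfer function): c = v/255; c_lin = c/12.92 if c ≤ 0.04045, else ((c+0.055)/1.055)^2.4
  R: 36/255 ≈ 0.141176 > 0.04045 → ((0.141176+0.055)/1.055)^2.4 ≈ 0.017642
  G: 176/255 ≈ 0.690196 > 0.04045 → ((0.690196+0.055)/1.055)^2.4 ≈ 0.434154
  B: 83/255 ≈ 0.325490 > 0.04045 → ((0.325490+0.055)/1.055)^2.4 ≈ 0.086500
R_lin = 0.017642, G_lin = 0.434154, B_lin = 0.086500
L = 0.2126×R + 0.7152×G + 0.0722×B
L = 0.2126×0.017642 + 0.7152×0.434154 + 0.0722×0.086500
L ≈ 0.320503


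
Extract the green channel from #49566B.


Color: #49566B
R = 49 = 73
G = 56 = 86
B = 6B = 107
Green = 86


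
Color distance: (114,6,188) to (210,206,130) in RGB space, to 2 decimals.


d = √[(R₁-R₂)² + (G₁-G₂)² + (B₁-B₂)²]
d = √[(114-210)² + (6-206)² + (188-130)²]
d = √[9216 + 40000 + 3364]
d = √52580
d ≈ 229.30


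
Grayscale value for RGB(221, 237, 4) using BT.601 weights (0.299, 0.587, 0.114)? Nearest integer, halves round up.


Gray = 0.299×R + 0.587×G + 0.114×B
Gray = 0.299×221 + 0.587×237 + 0.114×4
Gray = 66.079 + 139.119 + 0.456
Gray = 205.654 → round half up → 206
Gray = 206


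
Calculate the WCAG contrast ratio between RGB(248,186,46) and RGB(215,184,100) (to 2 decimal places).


Linearize each sRGB channel c=v/255: c/12.92 if c ≤ 0.04045 else ((c+0.055)/1.055)^2.4
L = 0.2126×R_lin + 0.7152×G_lin + 0.0722×B_lin
Color 1 (248,186,46):
  R=248: 248/255≈0.9725 > 0.04045 → ((0.9725+0.055)/1.055)^2.4 ≈ 0.93869
  G=186: 186/255≈0.7294 > 0.04045 → ((0.7294+0.055)/1.055)^2.4 ≈ 0.49102
  B=46: 46/255≈0.1804 > 0.04045 → ((0.1804+0.055)/1.055)^2.4 ≈ 0.02732
  L1 = 0.2126×0.93869 + 0.7152×0.49102 + 0.0722×0.02732 ≈ 0.55272
Color 2 (215,184,100):
  R=215: 215/255≈0.8431 > 0.04045 → ((0.8431+0.055)/1.055)^2.4 ≈ 0.67954
  G=184: 184/255≈0.7216 > 0.04045 → ((0.7216+0.055)/1.055)^2.4 ≈ 0.47932
  B=100: 100/255≈0.3922 > 0.04045 → ((0.3922+0.055)/1.055)^2.4 ≈ 0.12744
  L2 = 0.2126×0.67954 + 0.7152×0.47932 + 0.0722×0.12744 ≈ 0.49648
Lighter = 0.55272, Darker = 0.49648
Ratio = (L_lighter + 0.05) / (L_darker + 0.05)
Ratio = (0.55272 + 0.05) / (0.49648 + 0.05) = 0.60272 / 0.54648 ≈ 1.1029
Ratio ≈ 1.10:1


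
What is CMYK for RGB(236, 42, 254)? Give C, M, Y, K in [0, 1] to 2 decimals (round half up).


R'=236/255≈0.9255, G'=42/255≈0.1647, B'=254/255≈0.9961
K = 1 - max(R',G',B') = 1 - 254/255 = 1/255 = 0.00392… → 0.00
(1-R'-K)/(1-K) simplifies to (max-R)/max with max = 254:
C = (254-236)/254 = 18/254 = 0.07086… → 0.07
M = (254-42)/254 = 212/254 = 0.83464… → 0.83
Y = (254-254)/254 = 0/254 = 0 → 0.00
= CMYK(0.07, 0.83, 0.00, 0.00)


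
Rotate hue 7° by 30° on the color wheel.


New hue = (H + rotation) mod 360
New hue = (7 + 30) mod 360
= 37 mod 360
= 37°


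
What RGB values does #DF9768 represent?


DF → 223 (R)
97 → 151 (G)
68 → 104 (B)
= RGB(223, 151, 104)


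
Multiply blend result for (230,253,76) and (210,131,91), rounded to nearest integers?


Multiply: C = A×B/255, rounded to nearest integer
R: 230×210/255 = 48300/255 ≈ 189.412 → 189
G: 253×131/255 = 33143/255 ≈ 129.973 → 130
B: 76×91/255 = 6916/255 ≈ 27.122 → 27
= RGB(189, 130, 27)


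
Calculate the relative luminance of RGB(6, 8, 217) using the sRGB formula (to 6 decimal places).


Linearize each channel (sRGB transfer function): c = v/255; c_lin = c/12.92 if c ≤ 0.04045, else ((c+0.055)/1.055)^2.4
  R: 6/255 ≈ 0.023529 ≤ 0.04045 → 0.023529/12.92 ≈ 0.001821
  G: 8/255 ≈ 0.031373 ≤ 0.04045 → 0.031373/12.92 ≈ 0.002428
  B: 217/255 ≈ 0.850980 > 0.04045 → ((0.850980+0.055)/1.055)^2.4 ≈ 0.693872
R_lin = 0.001821, G_lin = 0.002428, B_lin = 0.693872
L = 0.2126×R + 0.7152×G + 0.0722×B
L = 0.2126×0.001821 + 0.7152×0.002428 + 0.0722×0.693872
L ≈ 0.052221
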